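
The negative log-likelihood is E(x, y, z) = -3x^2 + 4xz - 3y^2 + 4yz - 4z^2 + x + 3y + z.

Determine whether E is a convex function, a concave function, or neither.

concave

E is quadratic, so its Hessian is the constant matrix H = [[-6, 0, 4], [0, -6, 4], [4, 4, -8]].
Leading principal minors: -6, 36, -96.
Signs alternate −, +, − ⇒ H ≺ 0 ⇒ concave.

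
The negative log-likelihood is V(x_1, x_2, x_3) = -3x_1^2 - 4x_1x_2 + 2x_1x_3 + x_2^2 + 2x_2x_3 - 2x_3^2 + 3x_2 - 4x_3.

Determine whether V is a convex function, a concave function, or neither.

V is quadratic, so its Hessian is the constant matrix H = [[-6, -4, 2], [-4, 2, 2], [2, 2, -4]].
Leading principal minors: -6, -28, 96.
Neither pattern holds ⇒ H is indefinite ⇒ neither convex nor concave.

neither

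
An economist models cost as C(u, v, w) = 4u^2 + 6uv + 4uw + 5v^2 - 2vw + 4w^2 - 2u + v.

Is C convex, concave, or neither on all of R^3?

convex

C is quadratic, so its Hessian is the constant matrix H = [[8, 6, 4], [6, 10, -2], [4, -2, 8]].
Leading principal minors: 8, 44, 64.
All positive ⇒ H ≻ 0 ⇒ convex.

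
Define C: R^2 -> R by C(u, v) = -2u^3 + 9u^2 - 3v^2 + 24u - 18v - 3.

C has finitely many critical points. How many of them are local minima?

C separates as a function of u plus a function of v, so ∇C=0 decouples.
∂C/∂u = -6(u - 4)(u + 1) = 0 at u ∈ {-1, 4}; ∂C/∂v = -6(v + 3) = 0 at v ∈ {-3}.
The Hessian is diagonal: diag(C_uu, C_vv). Second derivatives: C_uu(-1)=30, C_uu(4)=-30; C_vv(-3)=-6.
Local minima occur where both diagonal entries positive: none. Count: 0.

0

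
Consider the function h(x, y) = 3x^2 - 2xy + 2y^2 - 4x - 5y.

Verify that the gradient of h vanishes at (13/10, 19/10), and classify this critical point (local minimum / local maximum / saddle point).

∇h = (6x - 2y - 4, -2x + 4y - 5); substituting (13/10, 19/10) gives ∇h = (0, 0), so (13/10, 19/10) is indeed a critical point.
The Hessian of h is constant: H = [[6, -2], [-2, 4]].
det(H) = 6·4 − (-2)² = 20.
det(H) > 0 and tr(H) = 10 > 0, so H is positive definite and the point is a local minimum.

local minimum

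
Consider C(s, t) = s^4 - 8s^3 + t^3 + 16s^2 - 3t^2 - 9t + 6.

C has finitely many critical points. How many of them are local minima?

C separates as a function of s plus a function of t, so ∇C=0 decouples.
∂C/∂s = 4s(s - 4)(s - 2) = 0 at s ∈ {0, 2, 4}; ∂C/∂t = 3(t - 3)(t + 1) = 0 at t ∈ {-1, 3}.
The Hessian is diagonal: diag(C_ss, C_tt). Second derivatives: C_ss(0)=32, C_ss(2)=-16, C_ss(4)=32; C_tt(-1)=-12, C_tt(3)=12.
Local minima occur where both diagonal entries positive: (0, 3), (4, 3). Count: 2.

2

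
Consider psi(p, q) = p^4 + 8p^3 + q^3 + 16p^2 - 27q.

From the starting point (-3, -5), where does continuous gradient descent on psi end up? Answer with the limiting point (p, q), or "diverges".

psi is separable, so gradient descent decouples: p follows -∂psi/∂p, q follows -∂psi/∂q.
∂psi/∂p = 4p(p + 2)(p + 4); at p=-3 this is 12, so p decreases.
∂psi/∂q = 3(q - 3)(q + 3); at q=-5 this is 48, so q decreases.
The q-coordinate has no critical point in that direction and runs off to infinity.

diverges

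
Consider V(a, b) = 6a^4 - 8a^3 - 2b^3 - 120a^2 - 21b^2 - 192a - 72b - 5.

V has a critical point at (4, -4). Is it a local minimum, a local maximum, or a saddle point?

local minimum

The mixed partial ∂²V/∂a∂b is 0, so the Hessian at any point is diag(V_aa, V_bb) = diag(24(3a^2 - 2a - 10), -6(2b + 7)).
At (4, -4): H = diag(720, 6).
Both eigenvalues are positive, so H is positive definite: a local minimum.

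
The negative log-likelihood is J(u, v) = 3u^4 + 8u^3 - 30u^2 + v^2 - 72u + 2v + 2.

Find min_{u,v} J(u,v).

-151

J(u,v) separates as P(u) + Q(v) + 2, so its minimum is min P + min Q + 2.
P'(u) = 12(u - 2)(u + 1)(u + 3) vanishes at u ∈ {-3, -1, 2}; Q'(v) = 2v + 2 vanishes at v ∈ {-1}.
Local minima of P (where P''>0): P(-3)=-27, P(2)=-152. Local minima of Q: Q(-1)=-1.
So the global minimum of J is P(2) + Q(-1) + 2 = -152 − 1 + 2 = -151, attained at (2, -1).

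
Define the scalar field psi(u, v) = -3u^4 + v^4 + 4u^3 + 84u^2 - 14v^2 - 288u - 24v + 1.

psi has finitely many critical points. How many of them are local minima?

psi separates as a function of u plus a function of v, so ∇psi=0 decouples.
∂psi/∂u = -12(u - 3)(u - 2)(u + 4) = 0 at u ∈ {-4, 2, 3}; ∂psi/∂v = 4(v - 3)(v + 1)(v + 2) = 0 at v ∈ {-2, -1, 3}.
The Hessian is diagonal: diag(psi_uu, psi_vv). Second derivatives: psi_uu(-4)=-504, psi_uu(2)=72, psi_uu(3)=-84; psi_vv(-2)=20, psi_vv(-1)=-16, psi_vv(3)=80.
Local minima occur where both diagonal entries positive: (2, -2), (2, 3). Count: 2.

2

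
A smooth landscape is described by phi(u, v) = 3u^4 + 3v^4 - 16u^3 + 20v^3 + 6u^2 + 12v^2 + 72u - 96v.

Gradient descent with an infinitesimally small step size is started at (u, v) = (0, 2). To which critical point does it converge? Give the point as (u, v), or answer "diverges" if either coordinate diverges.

phi is separable, so gradient descent decouples: u follows -∂phi/∂u, v follows -∂phi/∂v.
∂phi/∂u = 12(u - 3)(u - 2)(u + 1); at u=0 this is 72, so u decreases.
∂phi/∂v = 12(v - 1)(v + 2)(v + 4); at v=2 this is 288, so v decreases.
u converges to its nearest critical value -1 (a local min of the u-part); v converges to 1. The iterate converges to (-1, 1).

(-1, 1)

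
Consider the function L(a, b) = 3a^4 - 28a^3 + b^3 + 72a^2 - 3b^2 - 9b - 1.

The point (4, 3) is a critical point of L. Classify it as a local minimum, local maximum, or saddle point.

local minimum

The mixed partial ∂²L/∂a∂b is 0, so the Hessian at any point is diag(L_aa, L_bb) = diag(12(3a^2 - 14a + 12), 6(b - 1)).
At (4, 3): H = diag(48, 12).
Both eigenvalues are positive, so H is positive definite: a local minimum.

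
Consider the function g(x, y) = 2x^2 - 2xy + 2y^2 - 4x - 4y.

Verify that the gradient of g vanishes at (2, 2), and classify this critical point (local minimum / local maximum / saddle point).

∇g = (4x - 2y - 4, -2x + 4y - 4); substituting (2, 2) gives ∇g = (0, 0), so (2, 2) is indeed a critical point.
The Hessian of g is constant: H = [[4, -2], [-2, 4]].
det(H) = 4·4 − (-2)² = 12.
det(H) > 0 and tr(H) = 8 > 0, so H is positive definite and the point is a local minimum.

local minimum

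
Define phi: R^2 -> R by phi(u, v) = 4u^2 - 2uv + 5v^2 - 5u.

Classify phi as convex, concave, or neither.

phi is quadratic, so its Hessian is the constant matrix H = [[8, -2], [-2, 10]].
det(H) = 76, tr(H) = 18.
det(H) > 0 and tr(H) > 0, so H is positive definite everywhere: convex.

convex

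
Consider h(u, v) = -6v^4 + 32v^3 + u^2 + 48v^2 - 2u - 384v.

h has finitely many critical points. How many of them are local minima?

h separates as a function of u plus a function of v, so ∇h=0 decouples.
∂h/∂u = 2(u - 1) = 0 at u ∈ {1}; ∂h/∂v = -24(v - 4)(v - 2)(v + 2) = 0 at v ∈ {-2, 2, 4}.
The Hessian is diagonal: diag(h_uu, h_vv). Second derivatives: h_uu(1)=2; h_vv(-2)=-576, h_vv(2)=192, h_vv(4)=-288.
Local minima occur where both diagonal entries positive: (1, 2). Count: 1.

1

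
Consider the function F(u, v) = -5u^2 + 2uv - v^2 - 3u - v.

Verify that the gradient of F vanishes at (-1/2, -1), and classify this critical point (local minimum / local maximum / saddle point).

∇F = (-10u + 2v - 3, 2u - 2v - 1); substituting (-1/2, -1) gives ∇F = (0, 0), so (-1/2, -1) is indeed a critical point.
The Hessian of F is constant: H = [[-10, 2], [2, -2]].
det(H) = (-10)·(-2) − 2² = 16.
det(H) > 0 and tr(H) = -12 < 0, so H is negative definite and the point is a local maximum.

local maximum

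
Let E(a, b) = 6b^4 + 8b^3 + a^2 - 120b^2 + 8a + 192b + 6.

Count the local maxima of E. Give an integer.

0

E separates as a function of a plus a function of b, so ∇E=0 decouples.
∂E/∂a = 2(a + 4) = 0 at a ∈ {-4}; ∂E/∂b = 24(b - 2)(b - 1)(b + 4) = 0 at b ∈ {-4, 1, 2}.
The Hessian is diagonal: diag(E_aa, E_bb). Second derivatives: E_aa(-4)=2; E_bb(-4)=720, E_bb(1)=-120, E_bb(2)=144.
Local maxima occur where both diagonal entries negative: none. Count: 0.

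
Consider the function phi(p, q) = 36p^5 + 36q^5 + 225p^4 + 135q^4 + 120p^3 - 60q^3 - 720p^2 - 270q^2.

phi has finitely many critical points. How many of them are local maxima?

phi separates as a function of p plus a function of q, so ∇phi=0 decouples.
∂phi/∂p = 180p(p - 1)(p + 2)(p + 4) = 0 at p ∈ {-4, -2, 0, 1}; ∂phi/∂q = 180q(q - 1)(q + 1)(q + 3) = 0 at q ∈ {-3, -1, 0, 1}.
The Hessian is diagonal: diag(phi_pp, phi_qq). Second derivatives: phi_pp(-4)=-7200, phi_pp(-2)=2160, phi_pp(0)=-1440, phi_pp(1)=2700; phi_qq(-3)=-4320, phi_qq(-1)=720, phi_qq(0)=-540, phi_qq(1)=1440.
Local maxima occur where both diagonal entries negative: (-4, -3), (-4, 0), (0, -3), (0, 0). Count: 4.

4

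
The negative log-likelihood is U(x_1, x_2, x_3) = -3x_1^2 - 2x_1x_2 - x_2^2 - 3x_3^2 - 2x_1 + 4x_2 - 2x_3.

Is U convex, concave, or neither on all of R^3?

concave

U is quadratic, so its Hessian is the constant matrix H = [[-6, -2, 0], [-2, -2, 0], [0, 0, -6]].
Leading principal minors: -6, 8, -48.
Signs alternate −, +, − ⇒ H ≺ 0 ⇒ concave.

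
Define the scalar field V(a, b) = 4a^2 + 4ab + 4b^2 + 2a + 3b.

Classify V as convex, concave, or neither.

convex

V is quadratic, so its Hessian is the constant matrix H = [[8, 4], [4, 8]].
det(H) = 48, tr(H) = 16.
det(H) > 0 and tr(H) > 0, so H is positive definite everywhere: convex.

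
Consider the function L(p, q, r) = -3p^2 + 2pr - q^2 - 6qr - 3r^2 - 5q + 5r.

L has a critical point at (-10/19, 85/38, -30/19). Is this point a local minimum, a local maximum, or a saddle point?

saddle point

The Hessian is constant: H = [[-6, 0, 2], [0, -2, -6], [2, -6, -6]].
Leading principal minors: Δ₁ = -6, Δ₂ = 12, Δ₃ = 152.
The minors fit neither the all-positive nor the alternating-sign pattern, so H is indefinite: a saddle point.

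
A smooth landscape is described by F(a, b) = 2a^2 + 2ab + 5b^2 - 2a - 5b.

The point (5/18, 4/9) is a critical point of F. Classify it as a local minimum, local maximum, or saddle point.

The Hessian of F is constant: H = [[4, 2], [2, 10]].
det(H) = 4·10 − 2² = 36.
det(H) > 0 and tr(H) = 14 > 0, so H is positive definite and the point is a local minimum.

local minimum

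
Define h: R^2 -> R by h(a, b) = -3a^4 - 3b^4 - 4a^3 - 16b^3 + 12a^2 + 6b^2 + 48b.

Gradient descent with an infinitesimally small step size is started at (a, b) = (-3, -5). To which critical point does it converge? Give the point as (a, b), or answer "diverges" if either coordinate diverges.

h is separable, so gradient descent decouples: a follows -∂h/∂a, b follows -∂h/∂b.
∂h/∂a = -12a(a - 1)(a + 2); at a=-3 this is 144, so a decreases.
∂h/∂b = -12(b - 1)(b + 1)(b + 4); at b=-5 this is 288, so b decreases.
The a-coordinate has no critical point in that direction and runs off to infinity.

diverges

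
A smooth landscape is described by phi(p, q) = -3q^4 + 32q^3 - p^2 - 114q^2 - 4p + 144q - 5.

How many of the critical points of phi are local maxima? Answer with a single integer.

phi separates as a function of p plus a function of q, so ∇phi=0 decouples.
∂phi/∂p = -2(p + 2) = 0 at p ∈ {-2}; ∂phi/∂q = -12(q - 4)(q - 3)(q - 1) = 0 at q ∈ {1, 3, 4}.
The Hessian is diagonal: diag(phi_pp, phi_qq). Second derivatives: phi_pp(-2)=-2; phi_qq(1)=-72, phi_qq(3)=24, phi_qq(4)=-36.
Local maxima occur where both diagonal entries negative: (-2, 1), (-2, 4). Count: 2.

2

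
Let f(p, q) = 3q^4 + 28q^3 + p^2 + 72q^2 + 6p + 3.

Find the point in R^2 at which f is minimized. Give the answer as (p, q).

f(p,q) separates as A(p) + B(q) + 3, so its minimum is min A + min B + 3.
A'(p) = 2p + 6 vanishes at p ∈ {-3}; B'(q) = 12q(q + 3)(q + 4) vanishes at q ∈ {-4, -3, 0}.
Local minima of A (where A''>0): A(-3)=-9. Local minima of B: B(-4)=128, B(0)=0.
So the global minimum of f is A(-3) + B(0) + 3 = -9 + 0 + 3 = -6, attained at (-3, 0).

(-3, 0)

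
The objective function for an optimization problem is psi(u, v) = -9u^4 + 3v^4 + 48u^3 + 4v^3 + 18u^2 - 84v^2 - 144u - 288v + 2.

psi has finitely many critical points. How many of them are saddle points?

5

psi separates as a function of u plus a function of v, so ∇psi=0 decouples.
∂psi/∂u = -36(u - 4)(u - 1)(u + 1) = 0 at u ∈ {-1, 1, 4}; ∂psi/∂v = 12(v - 4)(v + 2)(v + 3) = 0 at v ∈ {-3, -2, 4}.
The Hessian is diagonal: diag(psi_uu, psi_vv). Second derivatives: psi_uu(-1)=-360, psi_uu(1)=216, psi_uu(4)=-540; psi_vv(-3)=84, psi_vv(-2)=-72, psi_vv(4)=504.
Saddle points occur where the two diagonal entries have opposite signs: (-1, -3), (-1, 4), (1, -2), (4, -3), (4, 4). Count: 5.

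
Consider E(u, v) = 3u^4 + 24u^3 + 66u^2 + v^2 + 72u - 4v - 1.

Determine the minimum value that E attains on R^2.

E(u,v) separates as P(u) + Q(v) − 1, so its minimum is min P + min Q − 1.
P'(u) = 12(u + 1)(u + 2)(u + 3) vanishes at u ∈ {-3, -2, -1}; Q'(v) = 2v - 4 vanishes at v ∈ {2}.
Local minima of P (where P''>0): P(-3)=-27, P(-1)=-27. Local minima of Q: Q(2)=-4.
So the global minimum of E is P(-3) + Q(2) − 1 = -27 − 4 − 1 = -32, attained at (-3, 2).

-32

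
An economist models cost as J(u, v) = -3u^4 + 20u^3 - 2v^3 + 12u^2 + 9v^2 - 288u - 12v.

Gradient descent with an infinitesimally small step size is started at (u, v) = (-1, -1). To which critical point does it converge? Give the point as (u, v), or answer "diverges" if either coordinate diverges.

J is separable, so gradient descent decouples: u follows -∂J/∂u, v follows -∂J/∂v.
∂J/∂u = -12(u - 4)(u - 3)(u + 2); at u=-1 this is -240, so u increases.
∂J/∂v = -6(v - 2)(v - 1); at v=-1 this is -36, so v increases.
u converges to its nearest critical value 3 (a local min of the u-part); v converges to 1. The iterate converges to (3, 1).

(3, 1)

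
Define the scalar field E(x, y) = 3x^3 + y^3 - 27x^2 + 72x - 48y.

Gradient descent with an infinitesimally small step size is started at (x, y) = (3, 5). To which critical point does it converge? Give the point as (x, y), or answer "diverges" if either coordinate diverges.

E is separable, so gradient descent decouples: x follows -∂E/∂x, y follows -∂E/∂y.
∂E/∂x = 9(x - 4)(x - 2); at x=3 this is -9, so x increases.
∂E/∂y = 3(y - 4)(y + 4); at y=5 this is 27, so y decreases.
x converges to its nearest critical value 4 (a local min of the x-part); y converges to 4. The iterate converges to (4, 4).

(4, 4)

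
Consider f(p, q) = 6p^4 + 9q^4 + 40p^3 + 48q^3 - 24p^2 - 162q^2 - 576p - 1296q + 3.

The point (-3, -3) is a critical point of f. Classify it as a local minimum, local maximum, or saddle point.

The mixed partial ∂²f/∂p∂q is 0, so the Hessian at any point is diag(f_pp, f_qq) = diag(24(3p^2 + 10p - 2), 36(3q^2 + 8q - 9)).
At (-3, -3): H = diag(-120, -216).
Both eigenvalues are negative, so H is negative definite: a local maximum.

local maximum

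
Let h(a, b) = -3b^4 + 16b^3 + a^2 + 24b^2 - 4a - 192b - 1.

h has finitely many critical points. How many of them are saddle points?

h separates as a function of a plus a function of b, so ∇h=0 decouples.
∂h/∂a = 2(a - 2) = 0 at a ∈ {2}; ∂h/∂b = -12(b - 4)(b - 2)(b + 2) = 0 at b ∈ {-2, 2, 4}.
The Hessian is diagonal: diag(h_aa, h_bb). Second derivatives: h_aa(2)=2; h_bb(-2)=-288, h_bb(2)=96, h_bb(4)=-144.
Saddle points occur where the two diagonal entries have opposite signs: (2, -2), (2, 4). Count: 2.

2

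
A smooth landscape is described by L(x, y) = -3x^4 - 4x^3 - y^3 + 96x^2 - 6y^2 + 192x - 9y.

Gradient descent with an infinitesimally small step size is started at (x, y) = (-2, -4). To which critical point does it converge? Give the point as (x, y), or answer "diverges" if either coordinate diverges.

(-1, -3)

L is separable, so gradient descent decouples: x follows -∂L/∂x, y follows -∂L/∂y.
∂L/∂x = -12(x - 4)(x + 1)(x + 4); at x=-2 this is -144, so x increases.
∂L/∂y = -3(y + 1)(y + 3); at y=-4 this is -9, so y increases.
x converges to its nearest critical value -1 (a local min of the x-part); y converges to -3. The iterate converges to (-1, -3).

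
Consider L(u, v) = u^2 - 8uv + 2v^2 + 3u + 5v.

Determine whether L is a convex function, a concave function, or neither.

L is quadratic, so its Hessian is the constant matrix H = [[2, -8], [-8, 4]].
det(H) = -56, tr(H) = 6.
det(H) < 0, so H is indefinite: neither convex nor concave.

neither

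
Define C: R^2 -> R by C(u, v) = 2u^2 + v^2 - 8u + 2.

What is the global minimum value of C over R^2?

C(u,v) separates as P(u) + Q(v) + 2, so its minimum is min P + min Q + 2.
P'(u) = 4u - 8 vanishes at u ∈ {2}; Q'(v) = 2v vanishes at v ∈ {0}.
Local minima of P (where P''>0): P(2)=-8. Local minima of Q: Q(0)=0.
So the global minimum of C is P(2) + Q(0) + 2 = -8 + 0 + 2 = -6, attained at (2, 0).

-6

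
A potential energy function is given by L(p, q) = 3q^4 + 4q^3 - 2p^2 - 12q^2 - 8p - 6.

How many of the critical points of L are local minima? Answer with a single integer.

L separates as a function of p plus a function of q, so ∇L=0 decouples.
∂L/∂p = -4(p + 2) = 0 at p ∈ {-2}; ∂L/∂q = 12q(q - 1)(q + 2) = 0 at q ∈ {-2, 0, 1}.
The Hessian is diagonal: diag(L_pp, L_qq). Second derivatives: L_pp(-2)=-4; L_qq(-2)=72, L_qq(0)=-24, L_qq(1)=36.
Local minima occur where both diagonal entries positive: none. Count: 0.

0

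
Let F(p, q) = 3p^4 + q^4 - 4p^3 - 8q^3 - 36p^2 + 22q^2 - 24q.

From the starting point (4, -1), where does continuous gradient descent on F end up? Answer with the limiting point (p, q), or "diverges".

(3, 1)

F is separable, so gradient descent decouples: p follows -∂F/∂p, q follows -∂F/∂q.
∂F/∂p = 12p(p - 3)(p + 2); at p=4 this is 288, so p decreases.
∂F/∂q = 4(q - 3)(q - 2)(q - 1); at q=-1 this is -96, so q increases.
p converges to its nearest critical value 3 (a local min of the p-part); q converges to 1. The iterate converges to (3, 1).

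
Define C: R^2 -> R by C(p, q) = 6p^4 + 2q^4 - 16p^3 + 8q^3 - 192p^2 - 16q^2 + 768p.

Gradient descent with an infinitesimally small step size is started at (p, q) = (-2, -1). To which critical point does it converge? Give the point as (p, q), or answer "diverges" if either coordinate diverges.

C is separable, so gradient descent decouples: p follows -∂C/∂p, q follows -∂C/∂q.
∂C/∂p = 24(p - 4)(p - 2)(p + 4); at p=-2 this is 1152, so p decreases.
∂C/∂q = 8q(q - 1)(q + 4); at q=-1 this is 48, so q decreases.
p converges to its nearest critical value -4 (a local min of the p-part); q converges to -4. The iterate converges to (-4, -4).

(-4, -4)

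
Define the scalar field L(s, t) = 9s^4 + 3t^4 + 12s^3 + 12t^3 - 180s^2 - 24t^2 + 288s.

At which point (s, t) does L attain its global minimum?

(-4, -4)

L(s,t) separates as P(s) + Q(t), so its minimum is min P + min Q.
P'(s) = 36(s - 2)(s - 1)(s + 4) vanishes at s ∈ {-4, 1, 2}; Q'(t) = 12t(t - 1)(t + 4) vanishes at t ∈ {-4, 0, 1}.
Local minima of P (where P''>0): P(-4)=-2496, P(2)=96. Local minima of Q: Q(-4)=-384, Q(1)=-9.
So the global minimum of L is P(-4) + Q(-4) = -2496 − 384 = -2880, attained at (-4, -4).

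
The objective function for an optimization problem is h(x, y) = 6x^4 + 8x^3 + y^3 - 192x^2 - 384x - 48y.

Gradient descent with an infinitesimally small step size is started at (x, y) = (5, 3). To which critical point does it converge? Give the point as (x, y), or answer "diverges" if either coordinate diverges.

h is separable, so gradient descent decouples: x follows -∂h/∂x, y follows -∂h/∂y.
∂h/∂x = 24(x - 4)(x + 1)(x + 4); at x=5 this is 1296, so x decreases.
∂h/∂y = 3(y - 4)(y + 4); at y=3 this is -21, so y increases.
x converges to its nearest critical value 4 (a local min of the x-part); y converges to 4. The iterate converges to (4, 4).

(4, 4)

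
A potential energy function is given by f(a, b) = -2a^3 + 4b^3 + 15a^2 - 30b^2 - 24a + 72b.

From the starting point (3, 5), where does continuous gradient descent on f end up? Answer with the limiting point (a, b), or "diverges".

f is separable, so gradient descent decouples: a follows -∂f/∂a, b follows -∂f/∂b.
∂f/∂a = -6(a - 4)(a - 1); at a=3 this is 12, so a decreases.
∂f/∂b = 12(b - 3)(b - 2); at b=5 this is 72, so b decreases.
a converges to its nearest critical value 1 (a local min of the a-part); b converges to 3. The iterate converges to (1, 3).

(1, 3)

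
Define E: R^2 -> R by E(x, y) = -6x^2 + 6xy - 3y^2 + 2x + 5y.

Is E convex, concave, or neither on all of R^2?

E is quadratic, so its Hessian is the constant matrix H = [[-12, 6], [6, -6]].
det(H) = 36, tr(H) = -18.
det(H) > 0 and tr(H) < 0, so H is negative definite everywhere: concave.

concave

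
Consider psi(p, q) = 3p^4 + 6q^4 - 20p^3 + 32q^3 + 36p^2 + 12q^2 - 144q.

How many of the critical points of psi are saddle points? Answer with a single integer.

psi separates as a function of p plus a function of q, so ∇psi=0 decouples.
∂psi/∂p = 12p(p - 3)(p - 2) = 0 at p ∈ {0, 2, 3}; ∂psi/∂q = 24(q - 1)(q + 2)(q + 3) = 0 at q ∈ {-3, -2, 1}.
The Hessian is diagonal: diag(psi_pp, psi_qq). Second derivatives: psi_pp(0)=72, psi_pp(2)=-24, psi_pp(3)=36; psi_qq(-3)=96, psi_qq(-2)=-72, psi_qq(1)=288.
Saddle points occur where the two diagonal entries have opposite signs: (0, -2), (2, -3), (2, 1), (3, -2). Count: 4.

4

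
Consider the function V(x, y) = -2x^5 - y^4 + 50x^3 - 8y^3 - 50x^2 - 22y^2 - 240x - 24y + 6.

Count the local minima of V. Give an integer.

V separates as a function of x plus a function of y, so ∇V=0 decouples.
∂V/∂x = -10(x - 3)(x - 2)(x + 1)(x + 4) = 0 at x ∈ {-4, -1, 2, 3}; ∂V/∂y = -4(y + 1)(y + 2)(y + 3) = 0 at y ∈ {-3, -2, -1}.
The Hessian is diagonal: diag(V_xx, V_yy). Second derivatives: V_xx(-4)=1260, V_xx(-1)=-360, V_xx(2)=180, V_xx(3)=-280; V_yy(-3)=-8, V_yy(-2)=4, V_yy(-1)=-8.
Local minima occur where both diagonal entries positive: (-4, -2), (2, -2). Count: 2.

2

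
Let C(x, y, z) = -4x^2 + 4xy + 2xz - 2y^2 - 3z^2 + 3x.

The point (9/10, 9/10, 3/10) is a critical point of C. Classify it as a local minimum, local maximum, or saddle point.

The Hessian is constant: H = [[-8, 4, 2], [4, -4, 0], [2, 0, -6]].
Leading principal minors: Δ₁ = -8, Δ₂ = 16, Δ₃ = -80.
The minors alternate sign starting negative (−, +, −), so H is negative definite: a local maximum.

local maximum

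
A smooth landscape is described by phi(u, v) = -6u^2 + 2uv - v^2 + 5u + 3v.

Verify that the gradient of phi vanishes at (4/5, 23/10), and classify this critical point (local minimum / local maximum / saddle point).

∇phi = (-12u + 2v + 5, 2u - 2v + 3); substituting (4/5, 23/10) gives ∇phi = (0, 0), so (4/5, 23/10) is indeed a critical point.
The Hessian of phi is constant: H = [[-12, 2], [2, -2]].
det(H) = (-12)·(-2) − 2² = 20.
det(H) > 0 and tr(H) = -14 < 0, so H is negative definite and the point is a local maximum.

local maximum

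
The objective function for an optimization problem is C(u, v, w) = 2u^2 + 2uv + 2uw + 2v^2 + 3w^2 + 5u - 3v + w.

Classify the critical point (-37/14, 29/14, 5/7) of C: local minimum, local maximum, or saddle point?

local minimum

The Hessian is constant: H = [[4, 2, 2], [2, 4, 0], [2, 0, 6]].
Leading principal minors: Δ₁ = 4, Δ₂ = 12, Δ₃ = 56.
All leading minors are positive, so H is positive definite: a local minimum.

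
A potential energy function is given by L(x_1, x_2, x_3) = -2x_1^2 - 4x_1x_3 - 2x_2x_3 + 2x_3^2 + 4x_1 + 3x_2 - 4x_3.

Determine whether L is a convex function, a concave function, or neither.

L is quadratic, so its Hessian is the constant matrix H = [[-4, 0, -4], [0, 0, -2], [-4, -2, 4]].
Leading principal minors: -4, 0, 16.
Neither pattern holds ⇒ H is indefinite ⇒ neither convex nor concave.

neither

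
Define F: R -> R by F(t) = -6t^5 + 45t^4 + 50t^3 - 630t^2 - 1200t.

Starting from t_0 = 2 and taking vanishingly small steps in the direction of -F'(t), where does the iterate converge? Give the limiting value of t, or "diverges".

4

F'(t) = -30(t - 5)(t - 4)(t + 1)(t + 2), so F'(2) = -2160.
Gradient descent moves in the -F' direction, i.e. t is increasing.
The nearest critical point in that direction is t = 4, where F'' = 900 > 0 (a local minimum). The iterate converges there.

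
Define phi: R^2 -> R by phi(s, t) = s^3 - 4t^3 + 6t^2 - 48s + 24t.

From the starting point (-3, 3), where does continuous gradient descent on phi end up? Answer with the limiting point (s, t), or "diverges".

diverges

phi is separable, so gradient descent decouples: s follows -∂phi/∂s, t follows -∂phi/∂t.
∂phi/∂s = 3(s - 4)(s + 4); at s=-3 this is -21, so s increases.
∂phi/∂t = -12(t - 2)(t + 1); at t=3 this is -48, so t increases.
The t-coordinate has no critical point in that direction and runs off to infinity.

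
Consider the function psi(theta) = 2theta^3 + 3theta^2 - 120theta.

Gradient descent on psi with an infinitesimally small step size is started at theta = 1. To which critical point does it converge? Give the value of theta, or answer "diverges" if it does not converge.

psi'(theta) = 6(theta - 4)(theta + 5), so psi'(1) = -108.
Gradient descent moves in the -psi' direction, i.e. theta is increasing.
The nearest critical point in that direction is theta = 4, where psi'' = 54 > 0 (a local minimum). The iterate converges there.

4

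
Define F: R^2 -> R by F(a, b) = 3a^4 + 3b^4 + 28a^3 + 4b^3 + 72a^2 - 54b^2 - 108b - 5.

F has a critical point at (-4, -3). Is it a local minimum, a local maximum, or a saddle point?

The mixed partial ∂²F/∂a∂b is 0, so the Hessian at any point is diag(F_aa, F_bb) = diag(12(3a^2 + 14a + 12), 12(3b^2 + 2b - 9)).
At (-4, -3): H = diag(48, 144).
Both eigenvalues are positive, so H is positive definite: a local minimum.

local minimum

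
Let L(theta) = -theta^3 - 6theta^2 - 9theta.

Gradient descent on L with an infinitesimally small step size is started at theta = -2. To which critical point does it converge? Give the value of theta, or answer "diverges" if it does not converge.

L'(theta) = -3(theta + 1)(theta + 3), so L'(-2) = 3.
Gradient descent moves in the -L' direction, i.e. theta is decreasing.
The nearest critical point in that direction is theta = -3, where L'' = 6 > 0 (a local minimum). The iterate converges there.

-3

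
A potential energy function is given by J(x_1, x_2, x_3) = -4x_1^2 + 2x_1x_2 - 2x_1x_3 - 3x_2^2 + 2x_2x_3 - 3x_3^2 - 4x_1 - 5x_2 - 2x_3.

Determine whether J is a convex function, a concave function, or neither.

concave

J is quadratic, so its Hessian is the constant matrix H = [[-8, 2, -2], [2, -6, 2], [-2, 2, -6]].
Leading principal minors: -8, 44, -224.
Signs alternate −, +, − ⇒ H ≺ 0 ⇒ concave.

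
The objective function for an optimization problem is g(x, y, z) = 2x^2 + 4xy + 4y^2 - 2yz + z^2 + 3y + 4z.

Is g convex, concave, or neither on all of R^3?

convex

g is quadratic, so its Hessian is the constant matrix H = [[4, 4, 0], [4, 8, -2], [0, -2, 2]].
Leading principal minors: 4, 16, 16.
All positive ⇒ H ≻ 0 ⇒ convex.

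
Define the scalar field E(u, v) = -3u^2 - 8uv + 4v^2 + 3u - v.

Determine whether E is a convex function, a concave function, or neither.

neither

E is quadratic, so its Hessian is the constant matrix H = [[-6, -8], [-8, 8]].
det(H) = -112, tr(H) = 2.
det(H) < 0, so H is indefinite: neither convex nor concave.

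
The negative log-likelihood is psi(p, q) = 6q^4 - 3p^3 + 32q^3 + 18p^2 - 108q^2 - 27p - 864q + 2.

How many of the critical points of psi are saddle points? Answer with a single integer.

psi separates as a function of p plus a function of q, so ∇psi=0 decouples.
∂psi/∂p = -9(p - 3)(p - 1) = 0 at p ∈ {1, 3}; ∂psi/∂q = 24(q - 3)(q + 3)(q + 4) = 0 at q ∈ {-4, -3, 3}.
The Hessian is diagonal: diag(psi_pp, psi_qq). Second derivatives: psi_pp(1)=18, psi_pp(3)=-18; psi_qq(-4)=168, psi_qq(-3)=-144, psi_qq(3)=1008.
Saddle points occur where the two diagonal entries have opposite signs: (1, -3), (3, -4), (3, 3). Count: 3.

3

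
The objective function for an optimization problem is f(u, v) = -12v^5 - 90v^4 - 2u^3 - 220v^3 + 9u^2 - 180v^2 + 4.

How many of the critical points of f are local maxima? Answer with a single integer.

2

f separates as a function of u plus a function of v, so ∇f=0 decouples.
∂f/∂u = -6u(u - 3) = 0 at u ∈ {0, 3}; ∂f/∂v = -60v(v + 1)(v + 2)(v + 3) = 0 at v ∈ {-3, -2, -1, 0}.
The Hessian is diagonal: diag(f_uu, f_vv). Second derivatives: f_uu(0)=18, f_uu(3)=-18; f_vv(-3)=360, f_vv(-2)=-120, f_vv(-1)=120, f_vv(0)=-360.
Local maxima occur where both diagonal entries negative: (3, -2), (3, 0). Count: 2.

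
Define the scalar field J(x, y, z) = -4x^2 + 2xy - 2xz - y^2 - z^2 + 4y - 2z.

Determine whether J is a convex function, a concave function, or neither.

J is quadratic, so its Hessian is the constant matrix H = [[-8, 2, -2], [2, -2, 0], [-2, 0, -2]].
Leading principal minors: -8, 12, -16.
Signs alternate −, +, − ⇒ H ≺ 0 ⇒ concave.

concave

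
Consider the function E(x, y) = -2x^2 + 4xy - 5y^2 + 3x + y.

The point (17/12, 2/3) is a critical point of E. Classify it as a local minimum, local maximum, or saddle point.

The Hessian of E is constant: H = [[-4, 4], [4, -10]].
det(H) = (-4)·(-10) − 4² = 24.
det(H) > 0 and tr(H) = -14 < 0, so H is negative definite and the point is a local maximum.

local maximum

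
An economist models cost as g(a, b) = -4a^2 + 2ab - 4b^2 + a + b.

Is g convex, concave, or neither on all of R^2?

concave

g is quadratic, so its Hessian is the constant matrix H = [[-8, 2], [2, -8]].
det(H) = 60, tr(H) = -16.
det(H) > 0 and tr(H) < 0, so H is negative definite everywhere: concave.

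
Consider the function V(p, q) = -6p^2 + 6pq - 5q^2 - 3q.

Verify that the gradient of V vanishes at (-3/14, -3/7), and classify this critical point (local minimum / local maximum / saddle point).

∇V = (-12p + 6q, 6p - 10q - 3); substituting (-3/14, -3/7) gives ∇V = (0, 0), so (-3/14, -3/7) is indeed a critical point.
The Hessian of V is constant: H = [[-12, 6], [6, -10]].
det(H) = (-12)·(-10) − 6² = 84.
det(H) > 0 and tr(H) = -22 < 0, so H is negative definite and the point is a local maximum.

local maximum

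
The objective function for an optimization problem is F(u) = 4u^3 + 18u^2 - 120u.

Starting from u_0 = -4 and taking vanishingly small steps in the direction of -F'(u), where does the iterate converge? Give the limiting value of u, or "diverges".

2

F'(u) = 12(u - 2)(u + 5), so F'(-4) = -72.
Gradient descent moves in the -F' direction, i.e. u is increasing.
The nearest critical point in that direction is u = 2, where F'' = 84 > 0 (a local minimum). The iterate converges there.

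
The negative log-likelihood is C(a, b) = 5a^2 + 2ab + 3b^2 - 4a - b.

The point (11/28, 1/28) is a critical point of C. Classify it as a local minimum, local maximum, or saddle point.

The Hessian of C is constant: H = [[10, 2], [2, 6]].
det(H) = 10·6 − 2² = 56.
det(H) > 0 and tr(H) = 16 > 0, so H is positive definite and the point is a local minimum.

local minimum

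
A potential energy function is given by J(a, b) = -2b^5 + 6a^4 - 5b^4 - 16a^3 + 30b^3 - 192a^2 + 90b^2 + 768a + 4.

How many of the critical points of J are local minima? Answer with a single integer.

J separates as a function of a plus a function of b, so ∇J=0 decouples.
∂J/∂a = 24(a - 4)(a - 2)(a + 4) = 0 at a ∈ {-4, 2, 4}; ∂J/∂b = -10b(b - 3)(b + 2)(b + 3) = 0 at b ∈ {-3, -2, 0, 3}.
The Hessian is diagonal: diag(J_aa, J_bb). Second derivatives: J_aa(-4)=1152, J_aa(2)=-288, J_aa(4)=384; J_bb(-3)=180, J_bb(-2)=-100, J_bb(0)=180, J_bb(3)=-900.
Local minima occur where both diagonal entries positive: (-4, -3), (-4, 0), (4, -3), (4, 0). Count: 4.

4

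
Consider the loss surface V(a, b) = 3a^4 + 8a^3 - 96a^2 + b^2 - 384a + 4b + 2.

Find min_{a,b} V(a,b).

V(a,b) separates as P(a) + Q(b) + 2, so its minimum is min P + min Q + 2.
P'(a) = 12(a - 4)(a + 2)(a + 4) vanishes at a ∈ {-4, -2, 4}; Q'(b) = 2b + 4 vanishes at b ∈ {-2}.
Local minima of P (where P''>0): P(-4)=256, P(4)=-1792. Local minima of Q: Q(-2)=-4.
So the global minimum of V is P(4) + Q(-2) + 2 = -1792 − 4 + 2 = -1794, attained at (4, -2).

-1794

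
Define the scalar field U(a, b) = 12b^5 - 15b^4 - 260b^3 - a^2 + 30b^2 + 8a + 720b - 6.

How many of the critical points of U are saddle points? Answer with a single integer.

2

U separates as a function of a plus a function of b, so ∇U=0 decouples.
∂U/∂a = -2(a - 4) = 0 at a ∈ {4}; ∂U/∂b = 60(b - 4)(b - 1)(b + 1)(b + 3) = 0 at b ∈ {-3, -1, 1, 4}.
The Hessian is diagonal: diag(U_aa, U_bb). Second derivatives: U_aa(4)=-2; U_bb(-3)=-3360, U_bb(-1)=1200, U_bb(1)=-1440, U_bb(4)=6300.
Saddle points occur where the two diagonal entries have opposite signs: (4, -1), (4, 4). Count: 2.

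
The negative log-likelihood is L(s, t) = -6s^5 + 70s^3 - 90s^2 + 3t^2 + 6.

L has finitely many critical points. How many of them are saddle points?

2

L separates as a function of s plus a function of t, so ∇L=0 decouples.
∂L/∂s = -30s(s - 2)(s - 1)(s + 3) = 0 at s ∈ {-3, 0, 1, 2}; ∂L/∂t = 6t = 0 at t ∈ {0}.
The Hessian is diagonal: diag(L_ss, L_tt). Second derivatives: L_ss(-3)=1800, L_ss(0)=-180, L_ss(1)=120, L_ss(2)=-300; L_tt(0)=6.
Saddle points occur where the two diagonal entries have opposite signs: (0, 0), (2, 0). Count: 2.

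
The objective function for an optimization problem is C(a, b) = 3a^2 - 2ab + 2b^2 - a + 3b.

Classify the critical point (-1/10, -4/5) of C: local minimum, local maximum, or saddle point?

The Hessian of C is constant: H = [[6, -2], [-2, 4]].
det(H) = 6·4 − (-2)² = 20.
det(H) > 0 and tr(H) = 10 > 0, so H is positive definite and the point is a local minimum.

local minimum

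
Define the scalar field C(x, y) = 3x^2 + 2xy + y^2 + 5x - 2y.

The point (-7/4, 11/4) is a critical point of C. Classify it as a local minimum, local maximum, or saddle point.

The Hessian of C is constant: H = [[6, 2], [2, 2]].
det(H) = 6·2 − 2² = 8.
det(H) > 0 and tr(H) = 8 > 0, so H is positive definite and the point is a local minimum.

local minimum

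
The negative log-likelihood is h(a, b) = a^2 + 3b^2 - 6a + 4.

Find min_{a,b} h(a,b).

h(a,b) separates as P(a) + Q(b) + 4, so its minimum is min P + min Q + 4.
P'(a) = 2a - 6 vanishes at a ∈ {3}; Q'(b) = 6b vanishes at b ∈ {0}.
Local minima of P (where P''>0): P(3)=-9. Local minima of Q: Q(0)=0.
So the global minimum of h is P(3) + Q(0) + 4 = -9 + 0 + 4 = -5, attained at (3, 0).

-5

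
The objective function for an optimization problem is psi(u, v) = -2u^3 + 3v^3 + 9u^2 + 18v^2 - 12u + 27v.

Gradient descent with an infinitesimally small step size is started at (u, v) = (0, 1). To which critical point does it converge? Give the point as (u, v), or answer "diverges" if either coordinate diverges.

(1, -1)

psi is separable, so gradient descent decouples: u follows -∂psi/∂u, v follows -∂psi/∂v.
∂psi/∂u = -6(u - 2)(u - 1); at u=0 this is -12, so u increases.
∂psi/∂v = 9(v + 1)(v + 3); at v=1 this is 72, so v decreases.
u converges to its nearest critical value 1 (a local min of the u-part); v converges to -1. The iterate converges to (1, -1).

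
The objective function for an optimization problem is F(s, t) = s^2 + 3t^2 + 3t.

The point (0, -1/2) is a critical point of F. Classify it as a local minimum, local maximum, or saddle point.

The Hessian of F is constant: H = [[2, 0], [0, 6]].
det(H) = 2·6 − 0² = 12.
det(H) > 0 and tr(H) = 8 > 0, so H is positive definite and the point is a local minimum.

local minimum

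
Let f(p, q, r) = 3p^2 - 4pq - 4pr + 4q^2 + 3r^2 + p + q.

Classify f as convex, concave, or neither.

f is quadratic, so its Hessian is the constant matrix H = [[6, -4, -4], [-4, 8, 0], [-4, 0, 6]].
Leading principal minors: 6, 32, 64.
All positive ⇒ H ≻ 0 ⇒ convex.

convex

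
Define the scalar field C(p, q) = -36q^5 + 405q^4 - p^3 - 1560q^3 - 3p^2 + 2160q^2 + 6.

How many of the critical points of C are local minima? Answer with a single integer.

C separates as a function of p plus a function of q, so ∇C=0 decouples.
∂C/∂p = -3p(p + 2) = 0 at p ∈ {-2, 0}; ∂C/∂q = -180q(q - 4)(q - 3)(q - 2) = 0 at q ∈ {0, 2, 3, 4}.
The Hessian is diagonal: diag(C_pp, C_qq). Second derivatives: C_pp(-2)=6, C_pp(0)=-6; C_qq(0)=4320, C_qq(2)=-720, C_qq(3)=540, C_qq(4)=-1440.
Local minima occur where both diagonal entries positive: (-2, 0), (-2, 3). Count: 2.

2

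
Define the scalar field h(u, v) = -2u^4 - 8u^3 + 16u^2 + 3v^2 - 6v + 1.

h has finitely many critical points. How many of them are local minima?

1

h separates as a function of u plus a function of v, so ∇h=0 decouples.
∂h/∂u = -8u(u - 1)(u + 4) = 0 at u ∈ {-4, 0, 1}; ∂h/∂v = 6(v - 1) = 0 at v ∈ {1}.
The Hessian is diagonal: diag(h_uu, h_vv). Second derivatives: h_uu(-4)=-160, h_uu(0)=32, h_uu(1)=-40; h_vv(1)=6.
Local minima occur where both diagonal entries positive: (0, 1). Count: 1.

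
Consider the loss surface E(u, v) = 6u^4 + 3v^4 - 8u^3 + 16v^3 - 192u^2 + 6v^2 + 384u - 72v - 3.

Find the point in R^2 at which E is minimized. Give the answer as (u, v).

E(u,v) separates as P(u) + Q(v) − 3, so its minimum is min P + min Q − 3.
P'(u) = 24(u - 4)(u - 1)(u + 4) vanishes at u ∈ {-4, 1, 4}; Q'(v) = 12(v - 1)(v + 2)(v + 3) vanishes at v ∈ {-3, -2, 1}.
Local minima of P (where P''>0): P(-4)=-2560, P(4)=-512. Local minima of Q: Q(-3)=81, Q(1)=-47.
So the global minimum of E is P(-4) + Q(1) − 3 = -2560 − 47 − 3 = -2610, attained at (-4, 1).

(-4, 1)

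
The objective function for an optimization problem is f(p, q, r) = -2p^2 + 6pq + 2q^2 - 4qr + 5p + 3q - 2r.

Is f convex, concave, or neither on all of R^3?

f is quadratic, so its Hessian is the constant matrix H = [[-4, 6, 0], [6, 4, -4], [0, -4, 0]].
Leading principal minors: -4, -52, 64.
Neither pattern holds ⇒ H is indefinite ⇒ neither convex nor concave.

neither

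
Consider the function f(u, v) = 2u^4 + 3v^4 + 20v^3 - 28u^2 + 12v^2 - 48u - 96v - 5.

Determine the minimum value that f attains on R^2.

f(u,v) separates as P(u) + Q(v) − 5, so its minimum is min P + min Q − 5.
P'(u) = 8(u - 3)(u + 1)(u + 2) vanishes at u ∈ {-2, -1, 3}; Q'(v) = 12(v - 1)(v + 2)(v + 4) vanishes at v ∈ {-4, -2, 1}.
Local minima of P (where P''>0): P(-2)=16, P(3)=-234. Local minima of Q: Q(-4)=64, Q(1)=-61.
So the global minimum of f is P(3) + Q(1) − 5 = -234 − 61 − 5 = -300, attained at (3, 1).

-300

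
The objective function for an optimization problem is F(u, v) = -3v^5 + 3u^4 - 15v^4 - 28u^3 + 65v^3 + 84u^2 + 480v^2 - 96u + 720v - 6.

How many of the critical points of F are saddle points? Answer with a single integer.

6

F separates as a function of u plus a function of v, so ∇F=0 decouples.
∂F/∂u = 12(u - 4)(u - 2)(u - 1) = 0 at u ∈ {1, 2, 4}; ∂F/∂v = -15(v - 4)(v + 1)(v + 3)(v + 4) = 0 at v ∈ {-4, -3, -1, 4}.
The Hessian is diagonal: diag(F_uu, F_vv). Second derivatives: F_uu(1)=36, F_uu(2)=-24, F_uu(4)=72; F_vv(-4)=360, F_vv(-3)=-210, F_vv(-1)=450, F_vv(4)=-4200.
Saddle points occur where the two diagonal entries have opposite signs: (1, -3), (1, 4), (2, -4), (2, -1), (4, -3), (4, 4). Count: 6.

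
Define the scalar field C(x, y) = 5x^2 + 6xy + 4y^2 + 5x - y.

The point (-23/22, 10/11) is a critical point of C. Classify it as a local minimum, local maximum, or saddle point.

local minimum

The Hessian of C is constant: H = [[10, 6], [6, 8]].
det(H) = 10·8 − 6² = 44.
det(H) > 0 and tr(H) = 18 > 0, so H is positive definite and the point is a local minimum.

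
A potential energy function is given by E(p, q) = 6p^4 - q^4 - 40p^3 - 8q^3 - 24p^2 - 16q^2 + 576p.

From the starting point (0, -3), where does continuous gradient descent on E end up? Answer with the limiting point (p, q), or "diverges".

E is separable, so gradient descent decouples: p follows -∂E/∂p, q follows -∂E/∂q.
∂E/∂p = 24(p - 4)(p - 3)(p + 2); at p=0 this is 576, so p decreases.
∂E/∂q = -4q(q + 2)(q + 4); at q=-3 this is -12, so q increases.
p converges to its nearest critical value -2 (a local min of the p-part); q converges to -2. The iterate converges to (-2, -2).

(-2, -2)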